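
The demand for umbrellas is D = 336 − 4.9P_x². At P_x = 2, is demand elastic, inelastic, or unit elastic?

inelastic

At P_x = 2, D = 316.4.
dD/dP_x = −2·4.9·P_x = −19.6.
Point elasticity E = (dD/dP_x)·(P_x/D) = -19.6 × 2/316.4 ≈ -0.124.
|E| ≈ 0.124 < 1, so demand is inelastic.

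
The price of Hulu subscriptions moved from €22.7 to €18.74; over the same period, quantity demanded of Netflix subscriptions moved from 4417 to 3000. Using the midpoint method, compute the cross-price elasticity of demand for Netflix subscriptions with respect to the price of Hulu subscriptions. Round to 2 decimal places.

%ΔQ_x = (3000 − 4417)/[(4417+3000)/2] = -1417/3708.5 ≈ -0.3821.
%ΔP_y = (18.74 − 22.7)/[(22.7+18.74)/2] ≈ -0.1911.
E_xy = -0.3821/-0.1911 ≈ 2.00.
E_xy > 0, so Netflix subscriptions and Hulu subscriptions are substitutes.

2.00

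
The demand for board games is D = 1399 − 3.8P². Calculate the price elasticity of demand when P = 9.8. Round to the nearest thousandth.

-0.706

At P = 9.8, D = 1034.048.
dD/dP = −2·3.8·P = −74.48.
Point elasticity E = (dD/dP)·(P/D) = -74.48 × 9.8/1034.048 ≈ -0.706.
|E| < 1, so demand is inelastic at this price.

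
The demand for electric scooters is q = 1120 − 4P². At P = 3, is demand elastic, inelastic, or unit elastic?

At P = 3, q = 1084.
dq/dP = −2·4·P = −24.
Point elasticity E = (dq/dP)·(P/q) = -24 × 3/1084 ≈ -0.066.
|E| ≈ 0.066 < 1, so demand is inelastic.

inelastic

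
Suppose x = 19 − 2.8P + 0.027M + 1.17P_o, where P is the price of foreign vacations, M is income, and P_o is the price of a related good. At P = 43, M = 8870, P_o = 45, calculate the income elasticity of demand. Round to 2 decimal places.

Substituting, x = 19 − 2.8(43) + 0.027(8870) + 1.17(45) = 19 − 120.4 + 239.49 + 52.65 = 190.74.
∂x/∂M = +0.027, so E_I = 0.027·(8870/190.74) ≈ 1.26.
E_I > 1: normal good (luxury).

1.26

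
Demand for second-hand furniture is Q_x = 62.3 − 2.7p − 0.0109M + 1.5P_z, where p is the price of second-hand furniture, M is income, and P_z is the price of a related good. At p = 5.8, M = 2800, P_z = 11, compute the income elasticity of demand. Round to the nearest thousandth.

Evaluating quantity at (p, M, P_z) gives Q_x = 62.3 − 2.7(5.8) − 0.0109(2800) + 1.5(11) = 62.3 − 15.66 − 30.52 + 16.5 = 32.62.
∂Q_x/∂M = −0.0109, so E_I = -0.0109·(2800/32.62) ≈ -0.936.
E_I < 0: inferior good.

-0.936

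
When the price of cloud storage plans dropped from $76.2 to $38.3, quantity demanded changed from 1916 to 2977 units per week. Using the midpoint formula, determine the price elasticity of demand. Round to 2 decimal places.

%ΔQ = (2977 − 1916)/[(1916 + 2977)/2] = 1061/2446.5 ≈ 0.4337.
%ΔP = (38.3 − 76.2)/[(76.2 + 38.3)/2] = -37.9/57.25 ≈ -0.6620.
Arc elasticity E = %ΔQ/%ΔP ≈ 0.4337/-0.6620 ≈ -0.66.
|E| < 1: demand is inelastic over this range.

-0.66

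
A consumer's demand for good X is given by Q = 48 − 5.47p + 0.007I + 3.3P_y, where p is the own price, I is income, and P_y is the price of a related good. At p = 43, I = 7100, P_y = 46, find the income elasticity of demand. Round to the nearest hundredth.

First evaluate Q: 48 − 5.47(43) + 0.007(7100) + 3.3(46) = 48 − 235.21 + 49.7 + 151.8 = 14.29.
∂Q/∂I = +0.007, so E_I = 0.007·(7100/14.29) ≈ 3.48.
E_I > 1: normal good (luxury).

3.48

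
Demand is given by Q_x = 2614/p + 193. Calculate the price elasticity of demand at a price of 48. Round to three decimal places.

-0.220

At p = 48, Q_x = 247.4583.
dQ_x/dp = −2614/p² = −1.1345.
Point elasticity E = (dQ_x/dp)·(p/Q_x) = -1.1345 × 48/247.4583 ≈ -0.220.
|E| < 1, so demand is inelastic at this price.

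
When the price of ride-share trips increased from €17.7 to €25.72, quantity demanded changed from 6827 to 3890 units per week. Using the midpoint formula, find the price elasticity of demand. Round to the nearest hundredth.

%Δq = (3890 − 6827)/[(6827 + 3890)/2] = -2937/5358.5 ≈ -0.5481.
%ΔP = (25.72 − 17.7)/[(17.7 + 25.72)/2] = 8.02/21.71 ≈ 0.3694.
Arc elasticity E = %Δq/%ΔP ≈ -0.5481/0.3694 ≈ -1.48.
|E| > 1: demand is elastic over this range.

-1.48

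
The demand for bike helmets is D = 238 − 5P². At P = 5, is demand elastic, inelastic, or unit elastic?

elastic

At P = 5, D = 113.
dD/dP = −2·5·P = −50.
Point elasticity E = (dD/dP)·(P/D) = -50 × 5/113 ≈ -2.212.
|E| ≈ 2.212 > 1, so demand is elastic.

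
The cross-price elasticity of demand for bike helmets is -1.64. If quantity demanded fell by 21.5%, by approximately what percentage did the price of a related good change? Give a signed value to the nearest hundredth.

13.11

%ΔQ ≈ E × %ΔP_y ⇒ %ΔP_y = %ΔQ / E = (-21.5%)/(-1.64) ≈ 13.11%.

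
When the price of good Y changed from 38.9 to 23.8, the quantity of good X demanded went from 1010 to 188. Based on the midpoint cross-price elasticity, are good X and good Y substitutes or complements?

substitutes

%ΔQ_x = (188 − 1010)/[(1010+188)/2] = -822/599 ≈ -1.3723.
%ΔP_y = (23.8 − 38.9)/[(38.9+23.8)/2] ≈ -0.4817.
E_xy = -1.3723/-0.4817 ≈ 2.849.
E_xy > 0, so the goods are substitutes.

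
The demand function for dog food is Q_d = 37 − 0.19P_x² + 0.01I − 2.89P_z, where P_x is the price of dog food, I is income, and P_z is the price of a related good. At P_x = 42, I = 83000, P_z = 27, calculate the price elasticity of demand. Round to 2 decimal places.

Q_d = 37 − 0.19(42)² + 0.01(83000) − 2.89(27) = 37 − 335.16 + 830 − 78.03 = 453.81.
∂Q_d/∂P_x = −2·0.19·P_x = -15.96, so E_p = -15.96·(42/453.81) ≈ -1.48.
|E_p| > 1: demand is elastic.

-1.48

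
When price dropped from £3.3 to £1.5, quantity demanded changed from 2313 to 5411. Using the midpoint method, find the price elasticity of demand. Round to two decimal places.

%Δq = (5411 − 2313)/[(2313 + 5411)/2] = 3098/3862 ≈ 0.8022.
%Δp = (1.5 − 3.3)/[(3.3 + 1.5)/2] = -1.8/2.4 ≈ -0.7500.
Arc elasticity E = %Δq/%Δp ≈ 0.8022/-0.7500 ≈ -1.07.
|E| > 1: demand is elastic over this range.

-1.07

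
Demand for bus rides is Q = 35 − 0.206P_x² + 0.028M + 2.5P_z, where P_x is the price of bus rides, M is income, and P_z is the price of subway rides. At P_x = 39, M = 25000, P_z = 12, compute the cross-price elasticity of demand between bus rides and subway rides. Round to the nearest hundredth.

At the given point, Q = 35 − 0.206(39)² + 0.028(25000) + 2.5(12) = 35 − 313.326 + 700 + 30 = 451.674.
∂Q/∂P_z = +2.5, so E_xy = 2.5·(12/451.674) ≈ 0.07.
E_xy > 0: the goods are substitutes.

0.07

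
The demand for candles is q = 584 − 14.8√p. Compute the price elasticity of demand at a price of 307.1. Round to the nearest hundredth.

-0.40

At p = 307.1, q = 324.6408.
dq/dp = −14.8/(2√p) = −14.8/(2·17.5243).
Point elasticity E = (dq/dp)·(p/q) = -0.4223 × 307.1/324.6408 ≈ -0.40.
|E| < 1, so demand is inelastic at this price.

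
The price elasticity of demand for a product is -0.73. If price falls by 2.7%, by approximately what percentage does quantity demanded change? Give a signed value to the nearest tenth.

2.0

%ΔQ ≈ E × %ΔP = (-0.73) × (-2.7%) ≈ 2.0%.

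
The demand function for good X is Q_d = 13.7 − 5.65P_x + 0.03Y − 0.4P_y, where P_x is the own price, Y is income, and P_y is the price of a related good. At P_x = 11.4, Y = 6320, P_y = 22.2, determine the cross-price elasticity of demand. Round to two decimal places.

-0.07

Substituting, Q_d = 13.7 − 5.65(11.4) + 0.03(6320) − 0.4(22.2) = 13.7 − 64.41 + 189.6 − 8.88 = 130.01.
∂Q_d/∂P_y = −0.4, so E_xy = -0.4·(22.2/130.01) ≈ -0.07.
E_xy < 0: the goods are complements.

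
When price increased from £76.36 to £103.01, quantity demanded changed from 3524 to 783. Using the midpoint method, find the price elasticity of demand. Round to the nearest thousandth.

%Δq = (783 − 3524)/[(3524 + 783)/2] = -2741/2153.5 ≈ -1.2728.
%ΔP = (103.01 − 76.36)/[(76.36 + 103.01)/2] = 26.65/89.685 ≈ 0.2972.
Arc elasticity E = %Δq/%ΔP ≈ -1.2728/0.2972 ≈ -4.283.
|E| > 1: demand is elastic over this range.

-4.283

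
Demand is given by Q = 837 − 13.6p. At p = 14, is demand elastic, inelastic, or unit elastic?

inelastic

At p = 14, Q = 646.6.
dQ/dp = −13.6.
Point elasticity E = (dQ/dp)·(p/Q) = -13.6 × 14/646.6 ≈ -0.294.
|E| ≈ 0.294 < 1, so demand is inelastic.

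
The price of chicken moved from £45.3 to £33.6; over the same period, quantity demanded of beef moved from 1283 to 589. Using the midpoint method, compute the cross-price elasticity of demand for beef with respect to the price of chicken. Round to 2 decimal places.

%ΔQ_x = (589 − 1283)/[(1283+589)/2] = -694/936 ≈ -0.7415.
%ΔP_y = (33.6 − 45.3)/[(45.3+33.6)/2] ≈ -0.2966.
E_xy = -0.7415/-0.2966 ≈ 2.50.
E_xy > 0, so beef and chicken are substitutes.

2.50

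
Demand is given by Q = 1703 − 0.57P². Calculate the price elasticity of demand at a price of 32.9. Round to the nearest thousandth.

-1.136

At P = 32.9, Q = 1086.0263.
dQ/dP = −2·0.57·P = −37.506.
Point elasticity E = (dQ/dP)·(P/Q) = -37.506 × 32.9/1086.0263 ≈ -1.136.
|E| > 1, so demand is elastic at this price.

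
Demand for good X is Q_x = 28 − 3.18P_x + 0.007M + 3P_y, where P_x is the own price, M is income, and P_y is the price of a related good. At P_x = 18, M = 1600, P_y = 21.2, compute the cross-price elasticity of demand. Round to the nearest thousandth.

Evaluating quantity at (P_x, M, P_y) gives Q_x = 28 − 3.18(18) + 0.007(1600) + 3(21.2) = 28 − 57.24 + 11.2 + 63.6 = 45.56.
∂Q_x/∂P_y = +3, so E_xy = 3·(21.2/45.56) ≈ 1.396.
E_xy > 0: the goods are substitutes.

1.396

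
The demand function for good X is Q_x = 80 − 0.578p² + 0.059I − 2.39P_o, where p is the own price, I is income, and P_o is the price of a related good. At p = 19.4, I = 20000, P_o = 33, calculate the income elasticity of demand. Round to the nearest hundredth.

At the given point, Q_x = 80 − 0.578(19.4)² + 0.059(20000) − 2.39(33) = 80 − 217.5361 + 1180 − 78.87 = 963.5939.
∂Q_x/∂I = +0.059, so E_I = 0.059·(20000/963.5939) ≈ 1.22.
E_I > 1: normal good (luxury).

1.22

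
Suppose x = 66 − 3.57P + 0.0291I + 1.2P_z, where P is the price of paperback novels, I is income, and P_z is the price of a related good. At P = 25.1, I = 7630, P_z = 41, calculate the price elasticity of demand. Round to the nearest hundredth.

Evaluating quantity at (P, I, P_z) gives x = 66 − 3.57(25.1) + 0.0291(7630) + 1.2(41) = 66 − 89.607 + 222.033 + 49.2 = 247.626.
∂x/∂P = −3.57, so E_p = (−3.57)·(25.1/247.626) ≈ -0.36.
|E_p| < 1: demand is inelastic.

-0.36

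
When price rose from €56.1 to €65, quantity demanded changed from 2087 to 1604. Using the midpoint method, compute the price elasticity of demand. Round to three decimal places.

-1.781

%Δq = (1604 − 2087)/[(2087 + 1604)/2] = -483/1845.5 ≈ -0.2617.
%Δp = (65 − 56.1)/[(56.1 + 65)/2] = 8.9/60.55 ≈ 0.1470.
Arc elasticity E = %Δq/%Δp ≈ -0.2617/0.1470 ≈ -1.781.
|E| > 1: demand is elastic over this range.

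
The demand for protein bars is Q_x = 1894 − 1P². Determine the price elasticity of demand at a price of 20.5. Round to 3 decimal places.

-0.570

At P = 20.5, Q_x = 1473.75.
dQ_x/dP = −2·1·P = −41.
Point elasticity E = (dQ_x/dP)·(P/Q_x) = -41 × 20.5/1473.75 ≈ -0.570.
|E| < 1, so demand is inelastic at this price.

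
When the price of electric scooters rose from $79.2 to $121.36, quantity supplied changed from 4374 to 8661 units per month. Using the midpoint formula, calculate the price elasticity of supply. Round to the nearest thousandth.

1.565

%Δq = (8661 − 4374)/[(4374 + 8661)/2] = 4287/6517.5 ≈ 0.6578.
%ΔP = (121.36 − 79.2)/[(79.2 + 121.36)/2] = 42.16/100.28 ≈ 0.4204.
Arc elasticity E = %Δq/%ΔP ≈ 0.6578/0.4204 ≈ 1.565.
|E| > 1: supply is elastic over this range.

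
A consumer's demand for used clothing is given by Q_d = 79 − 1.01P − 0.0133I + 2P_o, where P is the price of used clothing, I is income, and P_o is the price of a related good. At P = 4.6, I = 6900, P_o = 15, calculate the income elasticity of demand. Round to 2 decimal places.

Q_d = 79 − 1.01(4.6) − 0.0133(6900) + 2(15) = 79 − 4.646 − 91.77 + 30 = 12.584.
∂Q_d/∂I = −0.0133, so E_I = -0.0133·(6900/12.584) ≈ -7.29.
E_I < 0: inferior good.

-7.29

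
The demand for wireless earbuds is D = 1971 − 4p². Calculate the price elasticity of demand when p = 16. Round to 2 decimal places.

-2.16

At p = 16, D = 947.
dD/dp = −2·4·p = −128.
Point elasticity E = (dD/dp)·(p/D) = -128 × 16/947 ≈ -2.16.
|E| > 1, so demand is elastic at this price.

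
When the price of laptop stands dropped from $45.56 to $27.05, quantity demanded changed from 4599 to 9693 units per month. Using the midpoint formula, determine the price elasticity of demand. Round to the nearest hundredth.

-1.40

%Δq = (9693 − 4599)/[(4599 + 9693)/2] = 5094/7146 ≈ 0.7128.
%ΔP = (27.05 − 45.56)/[(45.56 + 27.05)/2] = -18.51/36.305 ≈ -0.5098.
Arc elasticity E = %Δq/%ΔP ≈ 0.7128/-0.5098 ≈ -1.40.
|E| > 1: demand is elastic over this range.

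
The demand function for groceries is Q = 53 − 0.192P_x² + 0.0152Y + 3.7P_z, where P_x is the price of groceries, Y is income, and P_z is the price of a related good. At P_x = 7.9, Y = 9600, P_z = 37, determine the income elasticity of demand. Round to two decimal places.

0.45

First evaluate Q: 53 − 0.192(7.9)² + 0.0152(9600) + 3.7(37) = 53 − 11.9827 + 145.92 + 136.9 = 323.8373.
∂Q/∂Y = +0.0152, so E_I = 0.0152·(9600/323.8373) ≈ 0.45.
E_I ∈ (0,1): normal good (necessity).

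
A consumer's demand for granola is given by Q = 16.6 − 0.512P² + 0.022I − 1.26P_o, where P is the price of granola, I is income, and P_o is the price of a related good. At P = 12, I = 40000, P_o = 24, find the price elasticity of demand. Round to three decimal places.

Q = 16.6 − 0.512(12)² + 0.022(40000) − 1.26(24) = 16.6 − 73.728 + 880 − 30.24 = 792.632.
∂Q/∂P = −2·0.512·P = -12.288, so E_p = -12.288·(12/792.632) ≈ -0.186.
|E_p| < 1: demand is inelastic.

-0.186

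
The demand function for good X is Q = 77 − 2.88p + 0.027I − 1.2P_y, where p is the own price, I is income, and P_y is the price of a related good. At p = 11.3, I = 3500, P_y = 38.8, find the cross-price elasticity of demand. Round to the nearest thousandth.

At the given point, Q = 77 − 2.88(11.3) + 0.027(3500) − 1.2(38.8) = 77 − 32.544 + 94.5 − 46.56 = 92.396.
∂Q/∂P_y = −1.2, so E_xy = -1.2·(38.8/92.396) ≈ -0.504.
E_xy < 0: the goods are complements.

-0.504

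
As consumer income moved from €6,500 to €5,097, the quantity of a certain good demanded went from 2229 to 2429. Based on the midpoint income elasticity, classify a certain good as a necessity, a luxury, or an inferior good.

%ΔQ = (2429 − 2229)/[(2229+2429)/2] = 200/2329 ≈ 0.0859.
%ΔI = (5,097 − 6,500)/[(6,500+5,097)/2] = -1403/5798.5 ≈ -0.2420.
E_I = %ΔQ/%ΔI ≈ -0.355.
E_I < 0: inferior good.

inferior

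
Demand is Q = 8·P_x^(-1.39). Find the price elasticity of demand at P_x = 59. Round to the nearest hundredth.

-1.39

For a Cobb–Douglas (constant-elasticity) form Q = A·P_x^α·…, the elasticity with respect to P_x equals the exponent α at every point.
Here the exponent on P_x is -1.39, so the price elasticity of demand is -1.39.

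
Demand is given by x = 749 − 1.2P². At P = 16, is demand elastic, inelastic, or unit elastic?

elastic

At P = 16, x = 441.8.
dx/dP = −2·1.2·P = −38.4.
Point elasticity E = (dx/dP)·(P/x) = -38.4 × 16/441.8 ≈ -1.391.
|E| ≈ 1.391 > 1, so demand is elastic.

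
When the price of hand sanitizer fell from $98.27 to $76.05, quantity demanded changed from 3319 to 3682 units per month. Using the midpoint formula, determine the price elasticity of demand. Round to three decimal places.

%ΔQ = (3682 − 3319)/[(3319 + 3682)/2] = 363/3500.5 ≈ 0.1037.
%ΔP = (76.05 − 98.27)/[(98.27 + 76.05)/2] = -22.22/87.16 ≈ -0.2549.
Arc elasticity E = %ΔQ/%ΔP ≈ 0.1037/-0.2549 ≈ -0.407.
|E| < 1: demand is inelastic over this range.

-0.407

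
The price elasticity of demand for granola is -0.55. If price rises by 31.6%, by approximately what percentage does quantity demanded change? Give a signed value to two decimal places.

%ΔQ ≈ E × %ΔP = (-0.55) × (31.6%) = -17.38%.

-17.38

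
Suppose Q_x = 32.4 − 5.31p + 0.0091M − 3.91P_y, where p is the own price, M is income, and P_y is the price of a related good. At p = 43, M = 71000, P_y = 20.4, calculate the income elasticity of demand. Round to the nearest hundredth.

Substituting, Q_x = 32.4 − 5.31(43) + 0.0091(71000) − 3.91(20.4) = 32.4 − 228.33 + 646.1 − 79.764 = 370.406.
∂Q_x/∂M = +0.0091, so E_I = 0.0091·(71000/370.406) ≈ 1.74.
E_I > 1: normal good (luxury).

1.74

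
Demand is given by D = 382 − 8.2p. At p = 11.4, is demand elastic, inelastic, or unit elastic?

At p = 11.4, D = 288.52.
dD/dp = −8.2.
Point elasticity E = (dD/dp)·(p/D) = -8.2 × 11.4/288.52 ≈ -0.324.
|E| ≈ 0.324 < 1, so demand is inelastic.

inelastic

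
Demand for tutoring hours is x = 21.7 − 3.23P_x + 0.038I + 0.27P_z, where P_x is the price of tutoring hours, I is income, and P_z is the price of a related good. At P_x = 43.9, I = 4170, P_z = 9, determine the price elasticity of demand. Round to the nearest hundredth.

-3.48

First evaluate x: 21.7 − 3.23(43.9) + 0.038(4170) + 0.27(9) = 21.7 − 141.797 + 158.46 + 2.43 = 40.793.
∂x/∂P_x = −3.23, so E_p = (−3.23)·(43.9/40.793) ≈ -3.48.
|E_p| > 1: demand is elastic.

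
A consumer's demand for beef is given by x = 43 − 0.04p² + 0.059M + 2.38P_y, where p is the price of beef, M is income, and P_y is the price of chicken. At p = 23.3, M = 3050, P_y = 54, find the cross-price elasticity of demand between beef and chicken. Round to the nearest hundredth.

0.39

At the given point, x = 43 − 0.04(23.3)² + 0.059(3050) + 2.38(54) = 43 − 21.7156 + 179.95 + 128.52 = 329.7544.
∂x/∂P_y = +2.38, so E_xy = 2.38·(54/329.7544) ≈ 0.39.
E_xy > 0: the goods are substitutes.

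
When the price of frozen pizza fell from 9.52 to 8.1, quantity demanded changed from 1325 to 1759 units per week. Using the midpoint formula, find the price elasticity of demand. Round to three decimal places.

-1.746

%ΔQ = (1759 − 1325)/[(1325 + 1759)/2] = 434/1542 ≈ 0.2815.
%Δp = (8.1 − 9.52)/[(9.52 + 8.1)/2] = -1.42/8.81 ≈ -0.1612.
Arc elasticity E = %ΔQ/%Δp ≈ 0.2815/-0.1612 ≈ -1.746.
|E| > 1: demand is elastic over this range.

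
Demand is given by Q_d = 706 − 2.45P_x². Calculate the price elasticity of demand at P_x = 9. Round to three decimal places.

At P_x = 9, Q_d = 507.55.
dQ_d/dP_x = −2·2.45·P_x = −44.1.
Point elasticity E = (dQ_d/dP_x)·(P_x/Q_d) = -44.1 × 9/507.55 ≈ -0.782.
|E| < 1, so demand is inelastic at this price.

-0.782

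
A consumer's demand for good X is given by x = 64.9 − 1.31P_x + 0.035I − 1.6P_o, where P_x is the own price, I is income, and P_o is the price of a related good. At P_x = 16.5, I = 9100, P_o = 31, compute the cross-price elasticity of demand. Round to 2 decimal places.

-0.16

Substituting, x = 64.9 − 1.31(16.5) + 0.035(9100) − 1.6(31) = 64.9 − 21.615 + 318.5 − 49.6 = 312.185.
∂x/∂P_o = −1.6, so E_xy = -1.6·(31/312.185) ≈ -0.16.
E_xy < 0: the goods are complements.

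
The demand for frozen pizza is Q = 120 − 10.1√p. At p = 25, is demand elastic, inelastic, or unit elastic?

At p = 25, Q = 69.5.
dQ/dp = −10.1/(2√p) = −10.1/(2·5).
Point elasticity E = (dQ/dp)·(p/Q) = -1.01 × 25/69.5 ≈ -0.363.
|E| ≈ 0.363 < 1, so demand is inelastic.

inelastic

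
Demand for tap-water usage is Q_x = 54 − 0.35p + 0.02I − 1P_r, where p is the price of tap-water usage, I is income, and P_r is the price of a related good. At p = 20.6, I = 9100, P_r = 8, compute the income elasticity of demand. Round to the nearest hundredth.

At the given point, Q_x = 54 − 0.35(20.6) + 0.02(9100) − 1(8) = 54 − 7.21 + 182 − 8 = 220.79.
∂Q_x/∂I = +0.02, so E_I = 0.02·(9100/220.79) ≈ 0.82.
E_I ∈ (0,1): normal good (necessity).

0.82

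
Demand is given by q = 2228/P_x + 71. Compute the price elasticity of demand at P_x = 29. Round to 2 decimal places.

At P_x = 29, q = 147.8276.
dq/dP_x = −2228/P_x² = −2.6492.
Point elasticity E = (dq/dP_x)·(P_x/q) = -2.6492 × 29/147.8276 ≈ -0.52.
|E| < 1, so demand is inelastic at this price.

-0.52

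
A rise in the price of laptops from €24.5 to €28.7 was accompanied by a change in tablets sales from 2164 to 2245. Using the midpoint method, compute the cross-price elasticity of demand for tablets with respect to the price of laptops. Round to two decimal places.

0.23

%ΔQ_x = (2245 − 2164)/[(2164+2245)/2] = 81/2204.5 ≈ 0.0367.
%ΔP_y = (28.7 − 24.5)/[(24.5+28.7)/2] ≈ 0.1579.
E_xy = 0.0367/0.1579 ≈ 0.23.
E_xy > 0, so tablets and laptops are substitutes.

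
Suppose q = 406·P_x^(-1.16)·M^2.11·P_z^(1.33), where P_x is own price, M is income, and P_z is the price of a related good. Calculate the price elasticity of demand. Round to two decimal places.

-1.16

For a Cobb–Douglas (constant-elasticity) form q = A·P_x^α·…, the elasticity with respect to P_x equals the exponent α at every point.
Here the exponent on P_x is -1.16, so the price elasticity of demand is -1.16.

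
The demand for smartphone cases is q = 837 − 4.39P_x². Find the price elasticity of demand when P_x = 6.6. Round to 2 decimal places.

At P_x = 6.6, q = 645.7716.
dq/dP_x = −2·4.39·P_x = −57.948.
Point elasticity E = (dq/dP_x)·(P_x/q) = -57.948 × 6.6/645.7716 ≈ -0.59.
|E| < 1, so demand is inelastic at this price.

-0.59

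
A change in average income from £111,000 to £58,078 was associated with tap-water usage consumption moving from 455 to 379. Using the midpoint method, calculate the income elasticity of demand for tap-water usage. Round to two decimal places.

0.29

%ΔQ = (379 − 455)/[(455+379)/2] = -76/417 ≈ -0.1823.
%ΔI = (58,078 − 111,000)/[(111,000+58,078)/2] = -52922/84539 ≈ -0.6260.
E_I = %ΔQ/%ΔI ≈ 0.29.
E_I ∈ (0,1): normal good (necessity).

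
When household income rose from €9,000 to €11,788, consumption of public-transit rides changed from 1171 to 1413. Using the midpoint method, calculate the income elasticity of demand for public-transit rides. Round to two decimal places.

%ΔQ = (1413 − 1171)/[(1171+1413)/2] = 242/1292 ≈ 0.1873.
%ΔI = (11,788 − 9,000)/[(9,000+11,788)/2] = 2788/10394 ≈ 0.2682.
E_I = %ΔQ/%ΔI ≈ 0.70.
E_I ∈ (0,1): normal good (necessity).

0.70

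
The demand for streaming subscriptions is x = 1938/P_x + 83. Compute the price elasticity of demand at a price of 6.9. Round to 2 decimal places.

At P_x = 6.9, x = 363.8696.
dx/dP_x = −1938/P_x² = −40.7057.
Point elasticity E = (dx/dP_x)·(P_x/x) = -40.7057 × 6.9/363.8696 ≈ -0.77.
|E| < 1, so demand is inelastic at this price.

-0.77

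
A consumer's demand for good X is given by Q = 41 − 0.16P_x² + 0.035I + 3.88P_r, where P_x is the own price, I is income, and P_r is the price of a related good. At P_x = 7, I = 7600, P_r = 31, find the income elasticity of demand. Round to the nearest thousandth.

First evaluate Q: 41 − 0.16(7)² + 0.035(7600) + 3.88(31) = 41 − 7.84 + 266 + 120.28 = 419.44.
∂Q/∂I = +0.035, so E_I = 0.035·(7600/419.44) ≈ 0.634.
E_I ∈ (0,1): normal good (necessity).

0.634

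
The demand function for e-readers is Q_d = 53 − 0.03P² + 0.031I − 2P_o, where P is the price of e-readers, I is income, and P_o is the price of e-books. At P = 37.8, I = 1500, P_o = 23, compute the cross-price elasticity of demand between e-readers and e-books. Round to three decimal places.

-4.325

First evaluate Q_d: 53 − 0.03(37.8)² + 0.031(1500) − 2(23) = 53 − 42.8652 + 46.5 − 46 = 10.6348.
∂Q_d/∂P_o = −2, so E_xy = -2·(23/10.6348) ≈ -4.325.
E_xy < 0: the goods are complements.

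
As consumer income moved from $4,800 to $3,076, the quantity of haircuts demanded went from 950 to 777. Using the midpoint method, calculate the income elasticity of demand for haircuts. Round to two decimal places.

0.46

%ΔQ = (777 − 950)/[(950+777)/2] = -173/863.5 ≈ -0.2003.
%ΔM = (3,076 − 4,800)/[(4,800+3,076)/2] = -1724/3938 ≈ -0.4378.
E_I = %ΔQ/%ΔM ≈ 0.46.
E_I ∈ (0,1): normal good (necessity).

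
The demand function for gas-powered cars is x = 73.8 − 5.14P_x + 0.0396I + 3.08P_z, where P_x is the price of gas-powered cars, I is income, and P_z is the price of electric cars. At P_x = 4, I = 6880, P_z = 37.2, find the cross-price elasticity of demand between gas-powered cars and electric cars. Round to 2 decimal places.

0.26

At the given point, x = 73.8 − 5.14(4) + 0.0396(6880) + 3.08(37.2) = 73.8 − 20.56 + 272.448 + 114.576 = 440.264.
∂x/∂P_z = +3.08, so E_xy = 3.08·(37.2/440.264) ≈ 0.26.
E_xy > 0: the goods are substitutes.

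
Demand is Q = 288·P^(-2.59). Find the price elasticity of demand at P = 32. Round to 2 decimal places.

For a Cobb–Douglas (constant-elasticity) form Q = A·P^α·…, the elasticity with respect to P equals the exponent α at every point.
Here the exponent on P is -2.59, so the price elasticity of demand is -2.59.

-2.59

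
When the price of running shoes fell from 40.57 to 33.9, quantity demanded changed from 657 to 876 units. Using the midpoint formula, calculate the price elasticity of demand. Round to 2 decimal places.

%ΔQ = (876 − 657)/[(657 + 876)/2] = 219/766.5 ≈ 0.2857.
%Δp = (33.9 − 40.57)/[(40.57 + 33.9)/2] = -6.67/37.235 ≈ -0.1791.
Arc elasticity E = %ΔQ/%Δp ≈ 0.2857/-0.1791 ≈ -1.59.
|E| > 1: demand is elastic over this range.

-1.59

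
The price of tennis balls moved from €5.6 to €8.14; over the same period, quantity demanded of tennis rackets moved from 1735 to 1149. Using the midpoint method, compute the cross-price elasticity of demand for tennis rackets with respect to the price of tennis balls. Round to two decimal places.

-1.10

%ΔQ_x = (1149 − 1735)/[(1735+1149)/2] = -586/1442 ≈ -0.4064.
%ΔP_y = (8.14 − 5.6)/[(5.6+8.14)/2] ≈ 0.3697.
E_xy = -0.4064/0.3697 ≈ -1.10.
E_xy < 0, so tennis rackets and tennis balls are complements.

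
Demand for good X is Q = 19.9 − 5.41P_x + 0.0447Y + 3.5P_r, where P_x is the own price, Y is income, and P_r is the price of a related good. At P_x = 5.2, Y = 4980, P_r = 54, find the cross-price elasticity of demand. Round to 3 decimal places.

0.469

Evaluating quantity at (P_x, Y, P_r) gives Q = 19.9 − 5.41(5.2) + 0.0447(4980) + 3.5(54) = 19.9 − 28.132 + 222.606 + 189 = 403.374.
∂Q/∂P_r = +3.5, so E_xy = 3.5·(54/403.374) ≈ 0.469.
E_xy > 0: the goods are substitutes.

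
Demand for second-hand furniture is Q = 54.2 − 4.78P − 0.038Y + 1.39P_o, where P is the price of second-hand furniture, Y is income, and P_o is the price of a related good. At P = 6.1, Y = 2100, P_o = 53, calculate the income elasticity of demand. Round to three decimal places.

At the given point, Q = 54.2 − 4.78(6.1) − 0.038(2100) + 1.39(53) = 54.2 − 29.158 − 79.8 + 73.67 = 18.912.
∂Q/∂Y = −0.038, so E_I = -0.038·(2100/18.912) ≈ -4.220.
E_I < 0: inferior good.

-4.220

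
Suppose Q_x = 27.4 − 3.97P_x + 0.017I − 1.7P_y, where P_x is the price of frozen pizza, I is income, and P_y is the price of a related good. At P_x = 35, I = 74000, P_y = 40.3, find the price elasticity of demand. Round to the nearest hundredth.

At the given point, Q_x = 27.4 − 3.97(35) + 0.017(74000) − 1.7(40.3) = 27.4 − 138.95 + 1258 − 68.51 = 1077.94.
∂Q_x/∂P_x = −3.97, so E_p = (−3.97)·(35/1077.94) ≈ -0.13.
|E_p| < 1: demand is inelastic.

-0.13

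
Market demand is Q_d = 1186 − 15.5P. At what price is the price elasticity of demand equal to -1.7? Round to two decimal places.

48.18

Set −bP/(a − bP) = −1.7 ⇒ bP = 1.7(a − bP) ⇒ bP(1+1.7) = 1.7·a.
P = 1.7·1186/(15.5·2.7) ≈ 48.18.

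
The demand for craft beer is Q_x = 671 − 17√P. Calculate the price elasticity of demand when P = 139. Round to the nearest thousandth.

At P = 139, Q_x = 470.573.
dQ_x/dP = −17/(2√P) = −17/(2·11.7898).
Point elasticity E = (dQ_x/dP)·(P/Q_x) = -0.721 × 139/470.573 ≈ -0.213.
|E| < 1, so demand is inelastic at this price.

-0.213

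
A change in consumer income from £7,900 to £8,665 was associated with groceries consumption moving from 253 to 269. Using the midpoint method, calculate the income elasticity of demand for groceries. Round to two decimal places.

%ΔQ = (269 − 253)/[(253+269)/2] = 16/261 ≈ 0.0613.
%ΔI = (8,665 − 7,900)/[(7,900+8,665)/2] = 765/8282.5 ≈ 0.0924.
E_I = %ΔQ/%ΔI ≈ 0.66.
E_I ∈ (0,1): normal good (necessity).

0.66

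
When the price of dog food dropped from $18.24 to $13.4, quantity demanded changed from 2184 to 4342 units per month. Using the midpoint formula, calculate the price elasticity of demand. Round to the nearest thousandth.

-2.162

%Δq = (4342 − 2184)/[(2184 + 4342)/2] = 2158/3263 ≈ 0.6614.
%Δp = (13.4 − 18.24)/[(18.24 + 13.4)/2] = -4.84/15.82 ≈ -0.3059.
Arc elasticity E = %Δq/%Δp ≈ 0.6614/-0.3059 ≈ -2.162.
|E| > 1: demand is elastic over this range.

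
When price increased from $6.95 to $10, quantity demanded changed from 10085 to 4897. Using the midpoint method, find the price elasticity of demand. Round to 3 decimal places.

-1.924

%Δq = (4897 − 10085)/[(10085 + 4897)/2] = -5188/7491 ≈ -0.6926.
%Δp = (10 − 6.95)/[(6.95 + 10)/2] = 3.05/8.475 ≈ 0.3599.
Arc elasticity E = %Δq/%Δp ≈ -0.6926/0.3599 ≈ -1.924.
|E| > 1: demand is elastic over this range.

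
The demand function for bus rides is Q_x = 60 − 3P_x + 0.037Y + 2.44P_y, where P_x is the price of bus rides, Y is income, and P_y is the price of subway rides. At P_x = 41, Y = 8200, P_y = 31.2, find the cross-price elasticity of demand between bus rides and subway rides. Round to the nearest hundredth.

Evaluating quantity at (P_x, Y, P_y) gives Q_x = 60 − 3(41) + 0.037(8200) + 2.44(31.2) = 60 − 123 + 303.4 + 76.128 = 316.528.
∂Q_x/∂P_y = +2.44, so E_xy = 2.44·(31.2/316.528) ≈ 0.24.
E_xy > 0: the goods are substitutes.

0.24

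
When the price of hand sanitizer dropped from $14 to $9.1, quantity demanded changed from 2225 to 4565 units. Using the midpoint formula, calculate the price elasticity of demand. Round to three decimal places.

-1.625

%Δq = (4565 − 2225)/[(2225 + 4565)/2] = 2340/3395 ≈ 0.6892.
%Δp = (9.1 − 14)/[(14 + 9.1)/2] = -4.9/11.55 ≈ -0.4242.
Arc elasticity E = %Δq/%Δp ≈ 0.6892/-0.4242 ≈ -1.625.
|E| > 1: demand is elastic over this range.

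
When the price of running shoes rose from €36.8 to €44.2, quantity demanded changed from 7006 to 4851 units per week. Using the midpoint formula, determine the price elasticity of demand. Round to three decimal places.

%Δq = (4851 − 7006)/[(7006 + 4851)/2] = -2155/5928.5 ≈ -0.3635.
%ΔP = (44.2 − 36.8)/[(36.8 + 44.2)/2] = 7.4/40.5 ≈ 0.1827.
Arc elasticity E = %Δq/%ΔP ≈ -0.3635/0.1827 ≈ -1.989.
|E| > 1: demand is elastic over this range.

-1.989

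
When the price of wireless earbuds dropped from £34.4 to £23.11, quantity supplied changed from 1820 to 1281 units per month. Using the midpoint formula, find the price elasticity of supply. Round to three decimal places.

%ΔQ = (1281 − 1820)/[(1820 + 1281)/2] = -539/1550.5 ≈ -0.3476.
%ΔP = (23.11 − 34.4)/[(34.4 + 23.11)/2] = -11.29/28.755 ≈ -0.3926.
Arc elasticity E = %ΔQ/%ΔP ≈ -0.3476/-0.3926 ≈ 0.885.
|E| < 1: supply is inelastic over this range.

0.885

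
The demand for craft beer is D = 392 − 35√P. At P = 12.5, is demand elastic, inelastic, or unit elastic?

inelastic

At P = 12.5, D = 268.2563.
dD/dP = −35/(2√P) = −35/(2·3.5355).
Point elasticity E = (dD/dP)·(P/D) = -4.9497 × 12.5/268.2563 ≈ -0.231.
|E| ≈ 0.231 < 1, so demand is inelastic.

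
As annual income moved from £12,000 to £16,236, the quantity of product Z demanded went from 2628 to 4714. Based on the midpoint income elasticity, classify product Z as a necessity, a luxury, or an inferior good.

%ΔQ = (4714 − 2628)/[(2628+4714)/2] = 2086/3671 ≈ 0.5682.
%ΔY = (16,236 − 12,000)/[(12,000+16,236)/2] = 4236/14118 ≈ 0.3000.
E_I = %ΔQ/%ΔY ≈ 1.894.
E_I > 1: normal good (luxury).

luxury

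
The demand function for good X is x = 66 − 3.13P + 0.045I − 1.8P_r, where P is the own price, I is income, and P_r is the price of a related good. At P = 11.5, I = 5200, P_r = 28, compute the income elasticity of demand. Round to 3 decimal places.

1.095

First evaluate x: 66 − 3.13(11.5) + 0.045(5200) − 1.8(28) = 66 − 35.995 + 234 − 50.4 = 213.605.
∂x/∂I = +0.045, so E_I = 0.045·(5200/213.605) ≈ 1.095.
E_I > 1: normal good (luxury).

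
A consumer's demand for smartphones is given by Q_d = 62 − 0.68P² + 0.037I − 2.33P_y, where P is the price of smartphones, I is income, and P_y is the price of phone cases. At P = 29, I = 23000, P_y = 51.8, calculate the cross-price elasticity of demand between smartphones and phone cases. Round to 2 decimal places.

Evaluating quantity at (P, I, P_y) gives Q_d = 62 − 0.68(29)² + 0.037(23000) − 2.33(51.8) = 62 − 571.88 + 851 − 120.694 = 220.426.
∂Q_d/∂P_y = −2.33, so E_xy = -2.33·(51.8/220.426) ≈ -0.55.
E_xy < 0: the goods are complements.

-0.55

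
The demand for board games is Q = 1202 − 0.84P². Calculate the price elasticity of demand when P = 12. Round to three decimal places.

At P = 12, Q = 1081.04.
dQ/dP = −2·0.84·P = −20.16.
Point elasticity E = (dQ/dP)·(P/Q) = -20.16 × 12/1081.04 ≈ -0.224.
|E| < 1, so demand is inelastic at this price.

-0.224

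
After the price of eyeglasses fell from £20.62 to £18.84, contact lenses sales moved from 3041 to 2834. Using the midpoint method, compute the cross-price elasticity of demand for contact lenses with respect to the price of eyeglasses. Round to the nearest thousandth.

0.781

%ΔQ_x = (2834 − 3041)/[(3041+2834)/2] = -207/2937.5 ≈ -0.0705.
%ΔP_y = (18.84 − 20.62)/[(20.62+18.84)/2] ≈ -0.0902.
E_xy = -0.0705/-0.0902 ≈ 0.781.
E_xy > 0, so contact lenses and eyeglasses are substitutes.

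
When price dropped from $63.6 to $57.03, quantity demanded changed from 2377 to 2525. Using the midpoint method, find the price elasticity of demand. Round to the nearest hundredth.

-0.55

%ΔQ = (2525 − 2377)/[(2377 + 2525)/2] = 148/2451 ≈ 0.0604.
%Δp = (57.03 − 63.6)/[(63.6 + 57.03)/2] = -6.57/60.315 ≈ -0.1089.
Arc elasticity E = %ΔQ/%Δp ≈ 0.0604/-0.1089 ≈ -0.55.
|E| < 1: demand is inelastic over this range.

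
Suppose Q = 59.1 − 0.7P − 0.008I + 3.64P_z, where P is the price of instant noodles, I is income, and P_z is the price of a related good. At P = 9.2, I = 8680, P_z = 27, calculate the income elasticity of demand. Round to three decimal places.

Substituting, Q = 59.1 − 0.7(9.2) − 0.008(8680) + 3.64(27) = 59.1 − 6.44 − 69.44 + 98.28 = 81.5.
∂Q/∂I = −0.008, so E_I = -0.008·(8680/81.5) ≈ -0.852.
E_I < 0: inferior good.

-0.852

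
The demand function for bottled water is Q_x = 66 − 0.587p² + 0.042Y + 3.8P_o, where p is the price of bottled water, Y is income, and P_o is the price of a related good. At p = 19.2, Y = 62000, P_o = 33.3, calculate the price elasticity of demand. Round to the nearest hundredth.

-0.17

First evaluate Q_x: 66 − 0.587(19.2)² + 0.042(62000) + 3.8(33.3) = 66 − 216.3917 + 2604 + 126.54 = 2580.1483.
∂Q_x/∂p = −2·0.587·p = -22.5408, so E_p = -22.5408·(19.2/2580.1483) ≈ -0.17.
|E_p| < 1: demand is inelastic.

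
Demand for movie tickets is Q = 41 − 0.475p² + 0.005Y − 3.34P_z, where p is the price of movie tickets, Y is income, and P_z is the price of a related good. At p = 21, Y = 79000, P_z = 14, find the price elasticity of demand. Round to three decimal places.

Q = 41 − 0.475(21)² + 0.005(79000) − 3.34(14) = 41 − 209.475 + 395 − 46.76 = 179.765.
∂Q/∂p = −2·0.475·p = -19.95, so E_p = -19.95·(21/179.765) ≈ -2.331.
|E_p| > 1: demand is elastic.

-2.331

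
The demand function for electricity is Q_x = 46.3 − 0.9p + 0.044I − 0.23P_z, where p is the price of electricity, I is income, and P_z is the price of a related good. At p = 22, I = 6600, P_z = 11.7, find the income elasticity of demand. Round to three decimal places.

0.924

Substituting, Q_x = 46.3 − 0.9(22) + 0.044(6600) − 0.23(11.7) = 46.3 − 19.8 + 290.4 − 2.691 = 314.209.
∂Q_x/∂I = +0.044, so E_I = 0.044·(6600/314.209) ≈ 0.924.
E_I ∈ (0,1): normal good (necessity).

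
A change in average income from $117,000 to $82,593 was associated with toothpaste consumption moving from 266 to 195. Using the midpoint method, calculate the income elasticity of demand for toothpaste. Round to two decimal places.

0.89

%ΔQ = (195 − 266)/[(266+195)/2] = -71/230.5 ≈ -0.3080.
%ΔI = (82,593 − 117,000)/[(117,000+82,593)/2] = -34407/99796.5 ≈ -0.3448.
E_I = %ΔQ/%ΔI ≈ 0.89.
E_I ∈ (0,1): normal good (necessity).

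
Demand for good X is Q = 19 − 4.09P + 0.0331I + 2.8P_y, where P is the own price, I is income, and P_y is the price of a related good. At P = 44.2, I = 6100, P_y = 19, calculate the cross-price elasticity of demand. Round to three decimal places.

0.570

At the given point, Q = 19 − 4.09(44.2) + 0.0331(6100) + 2.8(19) = 19 − 180.778 + 201.91 + 53.2 = 93.332.
∂Q/∂P_y = +2.8, so E_xy = 2.8·(19/93.332) ≈ 0.570.
E_xy > 0: the goods are substitutes.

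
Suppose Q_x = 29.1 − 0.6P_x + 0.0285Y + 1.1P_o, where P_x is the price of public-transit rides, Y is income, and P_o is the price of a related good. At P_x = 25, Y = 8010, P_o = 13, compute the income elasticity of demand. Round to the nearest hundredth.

Evaluating quantity at (P_x, Y, P_o) gives Q_x = 29.1 − 0.6(25) + 0.0285(8010) + 1.1(13) = 29.1 − 15 + 228.285 + 14.3 = 256.685.
∂Q_x/∂Y = +0.0285, so E_I = 0.0285·(8010/256.685) ≈ 0.89.
E_I ∈ (0,1): normal good (necessity).

0.89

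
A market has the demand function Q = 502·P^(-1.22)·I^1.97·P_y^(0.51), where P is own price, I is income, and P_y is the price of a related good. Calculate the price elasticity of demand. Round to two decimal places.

For a Cobb–Douglas (constant-elasticity) form Q = A·P^α·…, the elasticity with respect to P equals the exponent α at every point.
Here the exponent on P is -1.22, so the price elasticity of demand is -1.22.

-1.22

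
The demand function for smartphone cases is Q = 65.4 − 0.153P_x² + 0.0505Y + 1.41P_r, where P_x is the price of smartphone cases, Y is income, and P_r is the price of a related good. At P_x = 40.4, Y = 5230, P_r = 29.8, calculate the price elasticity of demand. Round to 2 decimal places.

Q = 65.4 − 0.153(40.4)² + 0.0505(5230) + 1.41(29.8) = 65.4 − 249.7205 + 264.115 + 42.018 = 121.8125.
∂Q/∂P_x = −2·0.153·P_x = -12.3624, so E_p = -12.3624·(40.4/121.8125) ≈ -4.10.
|E_p| > 1: demand is elastic.

-4.10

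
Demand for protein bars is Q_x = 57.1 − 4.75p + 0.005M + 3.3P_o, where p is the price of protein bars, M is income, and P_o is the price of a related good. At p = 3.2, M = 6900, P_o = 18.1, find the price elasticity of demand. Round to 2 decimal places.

-0.11

Q_x = 57.1 − 4.75(3.2) + 0.005(6900) + 3.3(18.1) = 57.1 − 15.2 + 34.5 + 59.73 = 136.13.
∂Q_x/∂p = −4.75, so E_p = (−4.75)·(3.2/136.13) ≈ -0.11.
|E_p| < 1: demand is inelastic.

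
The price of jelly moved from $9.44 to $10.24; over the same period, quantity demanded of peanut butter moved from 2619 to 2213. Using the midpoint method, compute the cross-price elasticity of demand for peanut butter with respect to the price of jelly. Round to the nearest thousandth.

-2.067

%ΔQ_x = (2213 − 2619)/[(2619+2213)/2] = -406/2416 ≈ -0.1680.
%ΔP_y = (10.24 − 9.44)/[(9.44+10.24)/2] ≈ 0.0813.
E_xy = -0.1680/0.0813 ≈ -2.067.
E_xy < 0, so peanut butter and jelly are complements.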